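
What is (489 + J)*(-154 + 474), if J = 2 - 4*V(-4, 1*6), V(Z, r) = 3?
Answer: 153280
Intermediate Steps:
J = -10 (J = 2 - 4*3 = 2 - 12 = -10)
(489 + J)*(-154 + 474) = (489 - 10)*(-154 + 474) = 479*320 = 153280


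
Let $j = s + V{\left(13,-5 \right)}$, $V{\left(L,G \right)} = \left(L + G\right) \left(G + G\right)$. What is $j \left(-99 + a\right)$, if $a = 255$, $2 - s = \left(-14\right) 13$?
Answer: $16224$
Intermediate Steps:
$s = 184$ ($s = 2 - \left(-14\right) 13 = 2 - -182 = 2 + 182 = 184$)
$V{\left(L,G \right)} = 2 G \left(G + L\right)$ ($V{\left(L,G \right)} = \left(G + L\right) 2 G = 2 G \left(G + L\right)$)
$j = 104$ ($j = 184 + 2 \left(-5\right) \left(-5 + 13\right) = 184 + 2 \left(-5\right) 8 = 184 - 80 = 104$)
$j \left(-99 + a\right) = 104 \left(-99 + 255\right) = 104 \cdot 156 = 16224$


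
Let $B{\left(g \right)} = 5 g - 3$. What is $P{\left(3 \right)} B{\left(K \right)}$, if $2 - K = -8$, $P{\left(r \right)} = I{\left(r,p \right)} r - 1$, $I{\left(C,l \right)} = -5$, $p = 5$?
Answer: $-752$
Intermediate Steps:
$P{\left(r \right)} = -1 - 5 r$ ($P{\left(r \right)} = - 5 r - 1 = -1 - 5 r$)
$K = 10$ ($K = 2 - -8 = 2 + 8 = 10$)
$B{\left(g \right)} = -3 + 5 g$
$P{\left(3 \right)} B{\left(K \right)} = \left(-1 - 15\right) \left(-3 + 5 \cdot 10\right) = \left(-1 - 15\right) \left(-3 + 50\right) = \left(-16\right) 47 = -752$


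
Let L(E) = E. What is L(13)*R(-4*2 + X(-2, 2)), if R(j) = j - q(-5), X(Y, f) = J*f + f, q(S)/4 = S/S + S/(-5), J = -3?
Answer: -260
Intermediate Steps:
q(S) = 4 - 4*S/5 (q(S) = 4*(S/S + S/(-5)) = 4*(1 + S*(-⅕)) = 4*(1 - S/5) = 4 - 4*S/5)
X(Y, f) = -2*f (X(Y, f) = -3*f + f = -2*f)
R(j) = -8 + j (R(j) = j - (4 - ⅘*(-5)) = j - (4 + 4) = j - 1*8 = j - 8 = -8 + j)
L(13)*R(-4*2 + X(-2, 2)) = 13*(-8 + (-4*2 - 2*2)) = 13*(-8 + (-8 - 4)) = 13*(-8 - 12) = 13*(-20) = -260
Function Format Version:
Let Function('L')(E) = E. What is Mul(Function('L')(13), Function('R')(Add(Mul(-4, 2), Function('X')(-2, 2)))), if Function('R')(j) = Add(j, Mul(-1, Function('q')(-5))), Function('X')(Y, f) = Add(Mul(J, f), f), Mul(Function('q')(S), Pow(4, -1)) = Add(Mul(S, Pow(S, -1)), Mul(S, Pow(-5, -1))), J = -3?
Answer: -260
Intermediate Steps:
Function('q')(S) = Add(4, Mul(Rational(-4, 5), S)) (Function('q')(S) = Mul(4, Add(Mul(S, Pow(S, -1)), Mul(S, Pow(-5, -1)))) = Mul(4, Add(1, Mul(S, Rational(-1, 5)))) = Mul(4, Add(1, Mul(Rational(-1, 5), S))) = Add(4, Mul(Rational(-4, 5), S)))
Function('X')(Y, f) = Mul(-2, f) (Function('X')(Y, f) = Add(Mul(-3, f), f) = Mul(-2, f))
Function('R')(j) = Add(-8, j) (Function('R')(j) = Add(j, Mul(-1, Add(4, Mul(Rational(-4, 5), -5)))) = Add(j, Mul(-1, Add(4, 4))) = Add(j, Mul(-1, 8)) = Add(j, -8) = Add(-8, j))
Mul(Function('L')(13), Function('R')(Add(Mul(-4, 2), Function('X')(-2, 2)))) = Mul(13, Add(-8, Add(Mul(-4, 2), Mul(-2, 2)))) = Mul(13, Add(-8, Add(-8, -4))) = Mul(13, Add(-8, -12)) = Mul(13, -20) = -260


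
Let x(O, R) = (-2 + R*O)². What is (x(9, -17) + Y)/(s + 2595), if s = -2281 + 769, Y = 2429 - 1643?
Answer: 24811/1083 ≈ 22.910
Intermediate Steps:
Y = 786
x(O, R) = (-2 + O*R)²
s = -1512
(x(9, -17) + Y)/(s + 2595) = ((-2 + 9*(-17))² + 786)/(-1512 + 2595) = ((-2 - 153)² + 786)/1083 = ((-155)² + 786)*(1/1083) = (24025 + 786)*(1/1083) = 24811*(1/1083) = 24811/1083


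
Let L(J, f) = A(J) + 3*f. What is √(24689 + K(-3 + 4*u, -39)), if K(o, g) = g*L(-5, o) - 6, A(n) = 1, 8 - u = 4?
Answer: √23123 ≈ 152.06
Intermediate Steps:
u = 4 (u = 8 - 1*4 = 8 - 4 = 4)
L(J, f) = 1 + 3*f
K(o, g) = -6 + g*(1 + 3*o) (K(o, g) = g*(1 + 3*o) - 6 = -6 + g*(1 + 3*o))
√(24689 + K(-3 + 4*u, -39)) = √(24689 + (-6 - 39*(1 + 3*(-3 + 4*4)))) = √(24689 + (-6 - 39*(1 + 3*(-3 + 16)))) = √(24689 + (-6 - 39*(1 + 3*13))) = √(24689 + (-6 - 39*(1 + 39))) = √(24689 + (-6 - 39*40)) = √(24689 + (-6 - 1560)) = √(24689 - 1566) = √23123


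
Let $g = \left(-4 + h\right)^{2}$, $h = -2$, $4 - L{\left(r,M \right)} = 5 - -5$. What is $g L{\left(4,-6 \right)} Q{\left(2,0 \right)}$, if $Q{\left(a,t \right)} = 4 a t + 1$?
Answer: $-216$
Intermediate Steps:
$L{\left(r,M \right)} = -6$ ($L{\left(r,M \right)} = 4 - \left(5 - -5\right) = 4 - \left(5 + 5\right) = 4 - 10 = -6$)
$Q{\left(a,t \right)} = 1 + 4 a t$ ($Q{\left(a,t \right)} = 4 a t + 1 = 1 + 4 a t$)
$g = 36$ ($g = \left(-4 - 2\right)^{2} = \left(-6\right)^{2} = 36$)
$g L{\left(4,-6 \right)} Q{\left(2,0 \right)} = 36 \left(- 6 \left(1 + 4 \cdot 2 \cdot 0\right)\right) = 36 \left(- 6 \left(1 + 0\right)\right) = 36 \left(\left(-6\right) 1\right) = 36 \left(-6\right) = -216$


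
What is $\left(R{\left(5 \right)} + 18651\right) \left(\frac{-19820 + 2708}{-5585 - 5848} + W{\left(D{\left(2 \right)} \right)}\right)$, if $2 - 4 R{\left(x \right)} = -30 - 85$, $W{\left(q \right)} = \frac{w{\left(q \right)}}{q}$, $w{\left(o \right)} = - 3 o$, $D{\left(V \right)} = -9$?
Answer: $- \frac{428076609}{15244} \approx -28082.0$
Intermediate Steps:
$W{\left(q \right)} = -3$ ($W{\left(q \right)} = \frac{\left(-3\right) q}{q} = -3$)
$R{\left(x \right)} = \frac{117}{4}$ ($R{\left(x \right)} = \frac{1}{2} - \frac{-30 - 85}{4} = \frac{1}{2} - - \frac{115}{4} = \frac{1}{2} + \frac{115}{4} = \frac{117}{4}$)
$\left(R{\left(5 \right)} + 18651\right) \left(\frac{-19820 + 2708}{-5585 - 5848} + W{\left(D{\left(2 \right)} \right)}\right) = \left(\frac{117}{4} + 18651\right) \left(\frac{-19820 + 2708}{-5585 - 5848} - 3\right) = \frac{74721 \left(- \frac{17112}{-11433} - 3\right)}{4} = \frac{74721 \left(\left(-17112\right) \left(- \frac{1}{11433}\right) - 3\right)}{4} = \frac{74721 \left(\frac{5704}{3811} - 3\right)}{4} = \frac{74721}{4} \left(- \frac{5729}{3811}\right) = - \frac{428076609}{15244}$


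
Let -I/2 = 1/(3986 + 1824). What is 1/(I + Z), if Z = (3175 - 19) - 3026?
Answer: 2905/377649 ≈ 0.0076923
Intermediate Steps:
Z = 130 (Z = 3156 - 3026 = 130)
I = -1/2905 (I = -2/(3986 + 1824) = -2/5810 = -2*1/5810 = -1/2905 ≈ -0.00034423)
1/(I + Z) = 1/(-1/2905 + 130) = 1/(377649/2905) = 2905/377649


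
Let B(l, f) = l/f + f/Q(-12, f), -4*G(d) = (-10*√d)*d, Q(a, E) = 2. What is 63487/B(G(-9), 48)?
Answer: 520085504/197283 + 10157920*I/65761 ≈ 2636.2 + 154.47*I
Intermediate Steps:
G(d) = 5*d^(3/2)/2 (G(d) = -(-10*√d)*d/4 = -(-5)*d^(3/2)/2 = 5*d^(3/2)/2)
B(l, f) = f/2 + l/f (B(l, f) = l/f + f/2 = f/2 + l/f)
63487/B(G(-9), 48) = 63487/((½)*48 + (5*(-9)^(3/2)/2)/48) = 63487/(24 + (5*(-27*I)/2)*(1/48)) = 63487/(24 - 135*I/2*(1/48)) = 63487/(24 - 45*I/32) = 63487*(1024*(24 + 45*I/32)/591849) = 65010688*(24 + 45*I/32)/591849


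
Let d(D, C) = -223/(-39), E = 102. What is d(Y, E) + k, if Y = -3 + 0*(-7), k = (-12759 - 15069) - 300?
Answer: -1096769/39 ≈ -28122.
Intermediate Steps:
k = -28128 (k = -27828 - 300 = -28128)
Y = -3 (Y = -3 + 0 = -3)
d(D, C) = 223/39 (d(D, C) = -223*(-1/39) = 223/39)
d(Y, E) + k = 223/39 - 28128 = -1096769/39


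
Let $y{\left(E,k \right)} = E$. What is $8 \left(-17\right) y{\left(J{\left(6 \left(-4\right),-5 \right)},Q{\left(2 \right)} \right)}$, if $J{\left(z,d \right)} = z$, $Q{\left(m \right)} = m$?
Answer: $3264$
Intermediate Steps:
$8 \left(-17\right) y{\left(J{\left(6 \left(-4\right),-5 \right)},Q{\left(2 \right)} \right)} = 8 \left(-17\right) 6 \left(-4\right) = \left(-136\right) \left(-24\right) = 3264$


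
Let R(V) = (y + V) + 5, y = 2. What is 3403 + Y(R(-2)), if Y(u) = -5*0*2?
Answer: 3403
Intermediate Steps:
R(V) = 7 + V (R(V) = (2 + V) + 5 = 7 + V)
Y(u) = 0 (Y(u) = 0*2 = 0)
3403 + Y(R(-2)) = 3403 + 0 = 3403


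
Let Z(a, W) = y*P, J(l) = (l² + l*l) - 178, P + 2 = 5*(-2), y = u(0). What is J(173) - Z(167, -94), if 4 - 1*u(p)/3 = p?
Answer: 59824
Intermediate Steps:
u(p) = 12 - 3*p
y = 12 (y = 12 - 3*0 = 12 + 0 = 12)
P = -12 (P = -2 + 5*(-2) = -2 - 10 = -12)
J(l) = -178 + 2*l² (J(l) = (l² + l²) - 178 = 2*l² - 178 = -178 + 2*l²)
Z(a, W) = -144 (Z(a, W) = 12*(-12) = -144)
J(173) - Z(167, -94) = (-178 + 2*173²) - 1*(-144) = (-178 + 2*29929) + 144 = (-178 + 59858) + 144 = 59680 + 144 = 59824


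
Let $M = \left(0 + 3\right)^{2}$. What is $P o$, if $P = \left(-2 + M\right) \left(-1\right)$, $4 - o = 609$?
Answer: $4235$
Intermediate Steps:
$M = 9$ ($M = 3^{2} = 9$)
$o = -605$ ($o = 4 - 609 = -605$)
$P = -7$ ($P = \left(-2 + 9\right) \left(-1\right) = 7 \left(-1\right) = -7$)
$P o = \left(-7\right) \left(-605\right) = 4235$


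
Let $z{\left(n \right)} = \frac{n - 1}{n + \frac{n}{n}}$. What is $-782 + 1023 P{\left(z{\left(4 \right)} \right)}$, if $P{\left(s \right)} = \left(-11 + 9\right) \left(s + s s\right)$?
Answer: $- \frac{68654}{25} \approx -2746.2$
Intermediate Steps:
$z{\left(n \right)} = \frac{-1 + n}{1 + n}$ ($z{\left(n \right)} = \frac{-1 + n}{n + 1} = \frac{-1 + n}{1 + n}$)
$P{\left(s \right)} = - 2 s - 2 s^{2}$ ($P{\left(s \right)} = - 2 \left(s + s^{2}\right) = - 2 s - 2 s^{2}$)
$-782 + 1023 P{\left(z{\left(4 \right)} \right)} = -782 + 1023 \left(- 2 \frac{-1 + 4}{1 + 4} \left(1 + \frac{-1 + 4}{1 + 4}\right)\right) = -782 + 1023 \left(- 2 \cdot \frac{1}{5} \cdot 3 \left(1 + \frac{1}{5} \cdot 3\right)\right) = -782 + 1023 \left(\left(-2\right) \frac{3}{5} \left(1 + \frac{3}{5}\right)\right) = -782 + 1023 \left(\left(-2\right) \frac{3}{5} \cdot \frac{8}{5}\right) = -782 + 1023 \left(- \frac{48}{25}\right) = -782 - \frac{49104}{25} = - \frac{68654}{25}$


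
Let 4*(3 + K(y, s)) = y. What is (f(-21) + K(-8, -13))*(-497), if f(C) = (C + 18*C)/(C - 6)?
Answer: -43736/9 ≈ -4859.6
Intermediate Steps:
K(y, s) = -3 + y/4
f(C) = 19*C/(-6 + C) (f(C) = (19*C)/(-6 + C) = 19*C/(-6 + C))
(f(-21) + K(-8, -13))*(-497) = (19*(-21)/(-6 - 21) + (-3 + (¼)*(-8)))*(-497) = (19*(-21)/(-27) + (-3 - 2))*(-497) = (19*(-21)*(-1/27) - 5)*(-497) = (133/9 - 5)*(-497) = (88/9)*(-497) = -43736/9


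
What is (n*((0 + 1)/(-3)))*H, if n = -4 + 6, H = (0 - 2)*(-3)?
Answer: -4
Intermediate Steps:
H = 6 (H = -2*(-3) = 6)
n = 2
(n*((0 + 1)/(-3)))*H = (2*((0 + 1)/(-3)))*6 = (2*(1*(-⅓)))*6 = (2*(-⅓))*6 = -⅔*6 = -4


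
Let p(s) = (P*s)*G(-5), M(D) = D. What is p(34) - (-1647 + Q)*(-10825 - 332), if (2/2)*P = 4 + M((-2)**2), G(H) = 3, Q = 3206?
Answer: 17394579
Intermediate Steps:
P = 8 (P = 4 + (-2)**2 = 4 + 4 = 8)
p(s) = 24*s (p(s) = (8*s)*3 = 24*s)
p(34) - (-1647 + Q)*(-10825 - 332) = 24*34 - (-1647 + 3206)*(-10825 - 332) = 816 - 1559*(-11157) = 816 - 1*(-17393763) = 816 + 17393763 = 17394579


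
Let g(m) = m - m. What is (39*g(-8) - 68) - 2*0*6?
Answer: -68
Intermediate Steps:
g(m) = 0
(39*g(-8) - 68) - 2*0*6 = (39*0 - 68) - 2*0*6 = (0 - 68) + 0*6 = -68 + 0 = -68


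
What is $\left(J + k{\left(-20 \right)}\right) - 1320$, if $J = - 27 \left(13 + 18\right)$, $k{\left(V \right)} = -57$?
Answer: $-2214$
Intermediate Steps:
$J = -837$ ($J = \left(-27\right) 31 = -837$)
$\left(J + k{\left(-20 \right)}\right) - 1320 = \left(-837 - 57\right) - 1320 = -894 - 1320 = -2214$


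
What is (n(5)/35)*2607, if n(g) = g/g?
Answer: 2607/35 ≈ 74.486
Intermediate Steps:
n(g) = 1
(n(5)/35)*2607 = (1/35)*2607 = 2607/35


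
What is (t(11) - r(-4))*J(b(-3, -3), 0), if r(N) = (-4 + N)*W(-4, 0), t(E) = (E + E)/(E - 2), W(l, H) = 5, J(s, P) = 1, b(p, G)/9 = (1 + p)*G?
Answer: 382/9 ≈ 42.444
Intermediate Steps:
b(p, G) = 9*G*(1 + p) (b(p, G) = 9*((1 + p)*G) = 9*(G*(1 + p)) = 9*G*(1 + p))
t(E) = 2*E/(-2 + E) (t(E) = (2*E)/(-2 + E) = 2*E/(-2 + E))
r(N) = -20 + 5*N (r(N) = (-4 + N)*5 = -20 + 5*N)
(t(11) - r(-4))*J(b(-3, -3), 0) = (2*11/(-2 + 11) - (-20 + 5*(-4)))*1 = (2*11/9 - (-20 - 20))*1 = (2*11*(⅑) - 1*(-40))*1 = (22/9 + 40)*1 = (382/9)*1 = 382/9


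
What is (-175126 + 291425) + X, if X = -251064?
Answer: -134765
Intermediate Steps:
(-175126 + 291425) + X = (-175126 + 291425) - 251064 = 116299 - 251064 = -134765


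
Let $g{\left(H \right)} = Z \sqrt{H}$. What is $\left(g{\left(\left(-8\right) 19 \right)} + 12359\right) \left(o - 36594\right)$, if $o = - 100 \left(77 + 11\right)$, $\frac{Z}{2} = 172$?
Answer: $-561024446 - 31231072 i \sqrt{38} \approx -5.6102 \cdot 10^{8} - 1.9252 \cdot 10^{8} i$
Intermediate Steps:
$Z = 344$ ($Z = 2 \cdot 172 = 344$)
$g{\left(H \right)} = 344 \sqrt{H}$
$o = -8800$ ($o = \left(-100\right) 88 = -8800$)
$\left(g{\left(\left(-8\right) 19 \right)} + 12359\right) \left(o - 36594\right) = \left(344 \sqrt{\left(-8\right) 19} + 12359\right) \left(-8800 - 36594\right) = \left(344 \sqrt{-152} + 12359\right) \left(-45394\right) = \left(344 \cdot 2 i \sqrt{38} + 12359\right) \left(-45394\right) = \left(688 i \sqrt{38} + 12359\right) \left(-45394\right) = \left(12359 + 688 i \sqrt{38}\right) \left(-45394\right) = -561024446 - 31231072 i \sqrt{38}$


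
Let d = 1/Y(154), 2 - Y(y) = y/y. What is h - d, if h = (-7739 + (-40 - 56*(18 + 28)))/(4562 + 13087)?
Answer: -28004/17649 ≈ -1.5867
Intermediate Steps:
Y(y) = 1 (Y(y) = 2 - y/y = 2 - 1*1 = 2 - 1 = 1)
h = -10355/17649 (h = (-7739 + (-40 - 56*46))/17649 = (-7739 + (-40 - 2576))*(1/17649) = (-7739 - 2616)*(1/17649) = -10355*1/17649 = -10355/17649 ≈ -0.58672)
d = 1 (d = 1/1 = 1)
h - d = -10355/17649 - 1*1 = -10355/17649 - 1 = -28004/17649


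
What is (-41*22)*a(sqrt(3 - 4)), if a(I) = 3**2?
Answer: -8118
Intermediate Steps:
a(I) = 9
(-41*22)*a(sqrt(3 - 4)) = -41*22*9 = -902*9 = -8118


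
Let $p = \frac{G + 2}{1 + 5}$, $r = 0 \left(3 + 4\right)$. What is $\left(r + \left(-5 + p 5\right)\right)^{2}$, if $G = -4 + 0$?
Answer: $\frac{400}{9} \approx 44.444$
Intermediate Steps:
$G = -4$
$r = 0$ ($r = 0 \cdot 7 = 0$)
$p = - \frac{1}{3}$ ($p = \frac{-4 + 2}{1 + 5} = - \frac{2}{6} = \left(-2\right) \frac{1}{6} = - \frac{1}{3} \approx -0.33333$)
$\left(r + \left(-5 + p 5\right)\right)^{2} = \left(0 - \frac{20}{3}\right)^{2} = \left(- \frac{20}{3}\right)^{2} = \frac{400}{9}$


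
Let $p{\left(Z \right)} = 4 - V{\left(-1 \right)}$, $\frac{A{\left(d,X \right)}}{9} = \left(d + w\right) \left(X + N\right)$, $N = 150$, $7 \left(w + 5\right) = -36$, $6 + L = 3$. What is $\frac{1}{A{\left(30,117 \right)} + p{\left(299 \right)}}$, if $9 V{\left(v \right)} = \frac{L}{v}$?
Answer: $\frac{21}{1002128} \approx 2.0955 \cdot 10^{-5}$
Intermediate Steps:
$L = -3$ ($L = -6 + 3 = -3$)
$V{\left(v \right)} = - \frac{1}{3 v}$ ($V{\left(v \right)} = \frac{\left(-3\right) \frac{1}{v}}{9} = - \frac{1}{3 v}$)
$w = - \frac{71}{7}$ ($w = -5 + \frac{1}{7} \left(-36\right) = -5 - \frac{36}{7} = - \frac{71}{7} \approx -10.143$)
$A{\left(d,X \right)} = 9 \left(150 + X\right) \left(- \frac{71}{7} + d\right)$ ($A{\left(d,X \right)} = 9 \left(d - \frac{71}{7}\right) \left(X + 150\right) = 9 \left(- \frac{71}{7} + d\right) \left(150 + X\right) = 9 \left(150 + X\right) \left(- \frac{71}{7} + d\right)$)
$p{\left(Z \right)} = \frac{11}{3}$ ($p{\left(Z \right)} = 4 - - \frac{1}{3 \left(-1\right)} = 4 - \left(- \frac{1}{3}\right) \left(-1\right) = 4 - \frac{1}{3} = \frac{11}{3}$)
$\frac{1}{A{\left(30,117 \right)} + p{\left(299 \right)}} = \frac{1}{\left(- \frac{95850}{7} + 1350 \cdot 30 - \frac{74763}{7} + 9 \cdot 117 \cdot 30\right) + \frac{11}{3}} = \frac{1}{\left(- \frac{95850}{7} + 40500 - \frac{74763}{7} + 31590\right) + \frac{11}{3}} = \frac{1}{\frac{334017}{7} + \frac{11}{3}} = \frac{1}{\frac{1002128}{21}} = \frac{21}{1002128}$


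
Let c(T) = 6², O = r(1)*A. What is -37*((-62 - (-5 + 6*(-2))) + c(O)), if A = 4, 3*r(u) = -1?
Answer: 333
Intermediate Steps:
r(u) = -⅓ (r(u) = (⅓)*(-1) = -⅓)
O = -4/3 (O = -⅓*4 = -4/3 ≈ -1.3333)
c(T) = 36
-37*((-62 - (-5 + 6*(-2))) + c(O)) = -37*((-62 - (-5 + 6*(-2))) + 36) = -37*((-62 - (-5 - 12)) + 36) = -37*((-62 - 1*(-17)) + 36) = -37*((-62 + 17) + 36) = -37*(-45 + 36) = -37*(-9) = 333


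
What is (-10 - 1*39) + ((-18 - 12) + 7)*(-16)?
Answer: 319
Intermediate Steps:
(-10 - 1*39) + ((-18 - 12) + 7)*(-16) = (-10 - 39) + (-30 + 7)*(-16) = -49 - 23*(-16) = -49 + 368 = 319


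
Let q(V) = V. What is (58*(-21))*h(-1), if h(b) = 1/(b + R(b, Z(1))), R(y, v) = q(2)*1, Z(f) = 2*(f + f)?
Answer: -1218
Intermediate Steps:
Z(f) = 4*f (Z(f) = 2*(2*f) = 4*f)
R(y, v) = 2 (R(y, v) = 2*1 = 2)
h(b) = 1/(2 + b) (h(b) = 1/(b + 2) = 1/(2 + b))
(58*(-21))*h(-1) = (58*(-21))/(2 - 1) = -1218/1 = -1218*1 = -1218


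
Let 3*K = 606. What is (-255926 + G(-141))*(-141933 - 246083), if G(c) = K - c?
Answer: 99170293328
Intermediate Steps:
K = 202 (K = (⅓)*606 = 202)
G(c) = 202 - c
(-255926 + G(-141))*(-141933 - 246083) = (-255926 + (202 - 1*(-141)))*(-141933 - 246083) = (-255926 + (202 + 141))*(-388016) = (-255926 + 343)*(-388016) = -255583*(-388016) = 99170293328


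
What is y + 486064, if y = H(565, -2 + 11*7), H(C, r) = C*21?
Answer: 497929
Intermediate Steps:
H(C, r) = 21*C
y = 11865 (y = 21*565 = 11865)
y + 486064 = 11865 + 486064 = 497929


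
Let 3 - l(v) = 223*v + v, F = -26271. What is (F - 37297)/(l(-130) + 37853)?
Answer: -3973/4186 ≈ -0.94912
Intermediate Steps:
l(v) = 3 - 224*v (l(v) = 3 - (223*v + v) = 3 - 224*v)
(F - 37297)/(l(-130) + 37853) = (-26271 - 37297)/((3 - 224*(-130)) + 37853) = -63568/((3 + 29120) + 37853) = -63568/(29123 + 37853) = -63568/66976 = -63568*1/66976 = -3973/4186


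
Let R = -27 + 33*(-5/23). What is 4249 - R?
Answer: 98513/23 ≈ 4283.2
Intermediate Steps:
R = -786/23 (R = -27 + 33*(-5*1/23) = -27 + 33*(-5/23) = -27 - 165/23 = -786/23 ≈ -34.174)
4249 - R = 4249 - 1*(-786/23) = 4249 + 786/23 = 98513/23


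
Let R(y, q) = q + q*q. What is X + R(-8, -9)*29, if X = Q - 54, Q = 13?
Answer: 2047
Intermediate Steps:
X = -41 (X = 13 - 54 = -41)
R(y, q) = q + q**2
X + R(-8, -9)*29 = -41 - 9*(1 - 9)*29 = -41 - 9*(-8)*29 = -41 + 72*29 = -41 + 2088 = 2047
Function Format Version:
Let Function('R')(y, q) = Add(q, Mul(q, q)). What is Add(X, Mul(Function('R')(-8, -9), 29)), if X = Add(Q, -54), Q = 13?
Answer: 2047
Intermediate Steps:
X = -41 (X = Add(13, -54) = -41)
Function('R')(y, q) = Add(q, Pow(q, 2))
Add(X, Mul(Function('R')(-8, -9), 29)) = Add(-41, Mul(Mul(-9, Add(1, -9)), 29)) = Add(-41, Mul(Mul(-9, -8), 29)) = Add(-41, Mul(72, 29)) = Add(-41, 2088) = 2047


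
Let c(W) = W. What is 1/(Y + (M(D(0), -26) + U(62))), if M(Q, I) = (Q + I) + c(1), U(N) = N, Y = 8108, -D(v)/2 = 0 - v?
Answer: 1/8145 ≈ 0.00012277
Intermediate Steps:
D(v) = 2*v (D(v) = -2*(0 - v) = -(-2)*v = 2*v)
M(Q, I) = 1 + I + Q (M(Q, I) = (Q + I) + 1 = (I + Q) + 1 = 1 + I + Q)
1/(Y + (M(D(0), -26) + U(62))) = 1/(8108 + ((1 - 26 + 2*0) + 62)) = 1/(8108 + ((1 - 26 + 0) + 62)) = 1/(8108 + (-25 + 62)) = 1/(8108 + 37) = 1/8145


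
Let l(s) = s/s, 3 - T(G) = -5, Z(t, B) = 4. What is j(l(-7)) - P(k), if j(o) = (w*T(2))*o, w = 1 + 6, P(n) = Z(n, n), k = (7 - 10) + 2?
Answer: 52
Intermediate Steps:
T(G) = 8 (T(G) = 3 - 1*(-5) = 3 + 5 = 8)
l(s) = 1
k = -1 (k = -3 + 2 = -1)
P(n) = 4
w = 7
j(o) = 56*o (j(o) = (7*8)*o = 56*o)
j(l(-7)) - P(k) = 56*1 - 1*4 = 56 - 4 = 52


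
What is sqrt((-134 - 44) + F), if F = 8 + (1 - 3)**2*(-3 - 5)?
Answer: I*sqrt(202) ≈ 14.213*I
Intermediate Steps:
F = -24 (F = 8 + (-2)**2*(-8) = 8 + 4*(-8) = 8 - 32 = -24)
sqrt((-134 - 44) + F) = sqrt((-134 - 44) - 24) = sqrt(-178 - 24) = sqrt(-202) = I*sqrt(202)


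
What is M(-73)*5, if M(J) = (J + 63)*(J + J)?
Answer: 7300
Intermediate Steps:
M(J) = 2*J*(63 + J) (M(J) = (63 + J)*(2*J) = 2*J*(63 + J))
M(-73)*5 = (2*(-73)*(63 - 73))*5 = (2*(-73)*(-10))*5 = 1460*5 = 7300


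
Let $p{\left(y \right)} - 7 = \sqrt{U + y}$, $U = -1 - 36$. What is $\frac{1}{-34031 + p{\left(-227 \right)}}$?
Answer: $- \frac{4253}{144704105} - \frac{i \sqrt{66}}{578816420} \approx -2.9391 \cdot 10^{-5} - 1.4036 \cdot 10^{-8} i$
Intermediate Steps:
$U = -37$ ($U = -1 - 36 = -37$)
$p{\left(y \right)} = 7 + \sqrt{-37 + y}$
$\frac{1}{-34031 + p{\left(-227 \right)}} = \frac{1}{-34031 + \left(7 + \sqrt{-37 - 227}\right)} = \frac{1}{-34031 + \left(7 + \sqrt{-264}\right)} = \frac{1}{-34031 + \left(7 + 2 i \sqrt{66}\right)} = \frac{1}{-34024 + 2 i \sqrt{66}}$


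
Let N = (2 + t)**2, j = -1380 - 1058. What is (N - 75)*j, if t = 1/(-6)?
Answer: 3143801/18 ≈ 1.7466e+5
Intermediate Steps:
t = -1/6 ≈ -0.16667
j = -2438
N = 121/36 (N = (2 - 1/6)**2 = (11/6)**2 = 121/36 ≈ 3.3611)
(N - 75)*j = (121/36 - 75)*(-2438) = -2579/36*(-2438) = 3143801/18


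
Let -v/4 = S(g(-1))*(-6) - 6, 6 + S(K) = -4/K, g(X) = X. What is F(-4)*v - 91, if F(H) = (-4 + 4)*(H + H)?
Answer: -91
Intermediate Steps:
S(K) = -6 - 4/K
v = -24 (v = -4*((-6 - 4/(-1))*(-6) - 6) = -4*((-6 - 4*(-1))*(-6) - 6) = -4*((-6 + 4)*(-6) - 6) = -4*(-2*(-6) - 6) = -4*(12 - 6) = -4*6 = -24)
F(H) = 0 (F(H) = 0*(2*H) = 0)
F(-4)*v - 91 = 0*(-24) - 91 = 0 - 91 = -91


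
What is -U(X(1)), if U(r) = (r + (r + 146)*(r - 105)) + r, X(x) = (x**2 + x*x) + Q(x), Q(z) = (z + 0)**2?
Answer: 15192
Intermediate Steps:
Q(z) = z**2
X(x) = 3*x**2 (X(x) = (x**2 + x*x) + x**2 = (x**2 + x**2) + x**2 = 2*x**2 + x**2 = 3*x**2)
U(r) = 2*r + (-105 + r)*(146 + r) (U(r) = (r + (146 + r)*(-105 + r)) + r = (r + (-105 + r)*(146 + r)) + r = 2*r + (-105 + r)*(146 + r))
-U(X(1)) = -(-15330 + (3*1**2)**2 + 43*(3*1**2)) = -(-15330 + (3*1)**2 + 43*(3*1)) = -(-15330 + 3**2 + 43*3) = -(-15330 + 9 + 129) = -1*(-15192) = 15192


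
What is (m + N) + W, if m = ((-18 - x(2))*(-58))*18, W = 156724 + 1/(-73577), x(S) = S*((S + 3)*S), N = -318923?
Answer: -9015169080/73577 ≈ -1.2253e+5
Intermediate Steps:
x(S) = S²*(3 + S) (x(S) = S*((3 + S)*S) = S*(S*(3 + S)) = S²*(3 + S))
W = 11531281747/73577 (W = 156724 - 1/73577 = 11531281747/73577 ≈ 1.5672e+5)
m = 39672 (m = ((-18 - 2²*(3 + 2))*(-58))*18 = ((-18 - 4*5)*(-58))*18 = ((-18 - 1*20)*(-58))*18 = ((-18 - 20)*(-58))*18 = -38*(-58)*18 = 2204*18 = 39672)
(m + N) + W = (39672 - 318923) + 11531281747/73577 = -279251 + 11531281747/73577 = -9015169080/73577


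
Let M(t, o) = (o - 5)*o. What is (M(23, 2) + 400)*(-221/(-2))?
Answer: 43537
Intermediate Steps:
M(t, o) = o*(-5 + o) (M(t, o) = (-5 + o)*o = o*(-5 + o))
(M(23, 2) + 400)*(-221/(-2)) = (2*(-5 + 2) + 400)*(-221/(-2)) = (2*(-3) + 400)*(-221*(-½)) = (-6 + 400)*(221/2) = 394*(221/2) = 43537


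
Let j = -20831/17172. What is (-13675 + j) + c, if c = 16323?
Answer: 45450625/17172 ≈ 2646.8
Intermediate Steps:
j = -20831/17172 (j = -20831*1/17172 = -20831/17172 ≈ -1.2131)
(-13675 + j) + c = (-13675 - 20831/17172) + 16323 = -234847931/17172 + 16323 = 45450625/17172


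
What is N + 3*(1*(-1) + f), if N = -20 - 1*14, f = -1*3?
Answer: -46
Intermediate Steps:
f = -3
N = -34 (N = -20 - 14 = -34)
N + 3*(1*(-1) + f) = -34 + 3*(1*(-1) - 3) = -34 + 3*(-1 - 3) = -34 + 3*(-4) = -34 - 12 = -46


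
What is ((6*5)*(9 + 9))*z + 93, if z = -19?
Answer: -10167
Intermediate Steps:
((6*5)*(9 + 9))*z + 93 = ((6*5)*(9 + 9))*(-19) + 93 = (30*18)*(-19) + 93 = 540*(-19) + 93 = -10260 + 93 = -10167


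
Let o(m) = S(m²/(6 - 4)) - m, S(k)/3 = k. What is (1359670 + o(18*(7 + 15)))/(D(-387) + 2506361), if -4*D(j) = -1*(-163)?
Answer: 6377992/10025281 ≈ 0.63619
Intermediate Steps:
D(j) = -163/4 (D(j) = -(-1)*(-163)/4 = -¼*163 = -163/4)
S(k) = 3*k
o(m) = -m + 3*m²/2 (o(m) = 3*(m²/(6 - 4)) - m = 3*(m²/2) - m = 3*m²/2 - m = -m + 3*m²/2)
(1359670 + o(18*(7 + 15)))/(D(-387) + 2506361) = (1359670 + (18*(7 + 15))*(-2 + 3*(18*(7 + 15)))/2)/(-163/4 + 2506361) = (1359670 + (18*22)*(-2 + 3*(18*22))/2)/(10025281/4) = (1359670 + (½)*396*(-2 + 3*396))*(4/10025281) = (1359670 + (½)*396*(-2 + 1188))*(4/10025281) = (1359670 + (½)*396*1186)*(4/10025281) = (1359670 + 234828)*(4/10025281) = 1594498*(4/10025281) = 6377992/10025281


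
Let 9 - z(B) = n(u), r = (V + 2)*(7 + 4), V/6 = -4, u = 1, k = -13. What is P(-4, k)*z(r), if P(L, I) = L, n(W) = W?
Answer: -32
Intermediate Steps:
V = -24 (V = 6*(-4) = -24)
r = -242 (r = (-24 + 2)*(7 + 4) = -22*11 = -242)
z(B) = 8 (z(B) = 9 - 1*1 = 9 - 1 = 8)
P(-4, k)*z(r) = -4*8 = -32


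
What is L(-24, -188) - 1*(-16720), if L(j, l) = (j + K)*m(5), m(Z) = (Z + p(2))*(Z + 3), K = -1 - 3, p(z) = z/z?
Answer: 15376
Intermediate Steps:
p(z) = 1
K = -4
m(Z) = (1 + Z)*(3 + Z) (m(Z) = (Z + 1)*(Z + 3) = (1 + Z)*(3 + Z))
L(j, l) = -192 + 48*j (L(j, l) = (j - 4)*(3 + 5**2 + 4*5) = (-4 + j)*(3 + 25 + 20) = (-4 + j)*48 = -192 + 48*j)
L(-24, -188) - 1*(-16720) = (-192 + 48*(-24)) - 1*(-16720) = (-192 - 1152) + 16720 = -1344 + 16720 = 15376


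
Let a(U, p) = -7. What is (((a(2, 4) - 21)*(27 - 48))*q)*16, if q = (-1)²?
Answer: 9408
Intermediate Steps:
q = 1
(((a(2, 4) - 21)*(27 - 48))*q)*16 = (((-7 - 21)*(27 - 48))*1)*16 = (-28*(-21)*1)*16 = (588*1)*16 = 588*16 = 9408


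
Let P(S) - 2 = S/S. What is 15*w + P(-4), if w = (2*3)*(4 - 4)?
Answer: 3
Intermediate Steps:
P(S) = 3 (P(S) = 2 + S/S = 2 + 1 = 3)
w = 0 (w = 6*0 = 0)
15*w + P(-4) = 15*0 + 3 = 0 + 3 = 3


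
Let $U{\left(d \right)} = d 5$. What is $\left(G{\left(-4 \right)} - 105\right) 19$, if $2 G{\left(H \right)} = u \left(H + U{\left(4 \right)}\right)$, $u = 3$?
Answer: $-1539$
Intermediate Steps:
$U{\left(d \right)} = 5 d$
$G{\left(H \right)} = 30 + \frac{3 H}{2}$ ($G{\left(H \right)} = \frac{3 \left(H + 5 \cdot 4\right)}{2} = \frac{3 \left(H + 20\right)}{2} = \frac{3 \left(20 + H\right)}{2} = \frac{60 + 3 H}{2} = 30 + \frac{3 H}{2}$)
$\left(G{\left(-4 \right)} - 105\right) 19 = \left(\left(30 + \frac{3}{2} \left(-4\right)\right) - 105\right) 19 = \left(\left(30 - 6\right) - 105\right) 19 = \left(24 - 105\right) 19 = \left(-81\right) 19 = -1539$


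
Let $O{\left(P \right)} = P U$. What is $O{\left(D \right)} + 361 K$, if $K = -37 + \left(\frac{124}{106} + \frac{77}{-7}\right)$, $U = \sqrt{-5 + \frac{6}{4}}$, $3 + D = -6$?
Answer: $- \frac{896002}{53} - \frac{9 i \sqrt{14}}{2} \approx -16906.0 - 16.837 i$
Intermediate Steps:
$D = -9$ ($D = -3 - 6 = -9$)
$U = \frac{i \sqrt{14}}{2}$ ($U = \sqrt{-5 + 6 \cdot \frac{1}{4}} = \sqrt{-5 + \frac{3}{2}} = \sqrt{- \frac{7}{2}} = \frac{i \sqrt{14}}{2} \approx 1.8708 i$)
$O{\left(P \right)} = \frac{i P \sqrt{14}}{2}$ ($O{\left(P \right)} = P \frac{i \sqrt{14}}{2} = \frac{i P \sqrt{14}}{2}$)
$K = - \frac{2482}{53}$ ($K = -37 + \left(124 \cdot \frac{1}{106} + 77 \left(- \frac{1}{7}\right)\right) = -37 + \left(\frac{62}{53} - 11\right) = -37 - \frac{521}{53} = - \frac{2482}{53} \approx -46.83$)
$O{\left(D \right)} + 361 K = \frac{1}{2} i \left(-9\right) \sqrt{14} + 361 \left(- \frac{2482}{53}\right) = - \frac{9 i \sqrt{14}}{2} - \frac{896002}{53} = - \frac{896002}{53} - \frac{9 i \sqrt{14}}{2}$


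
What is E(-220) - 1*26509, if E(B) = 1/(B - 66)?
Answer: -7581575/286 ≈ -26509.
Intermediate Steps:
E(B) = 1/(-66 + B)
E(-220) - 1*26509 = 1/(-66 - 220) - 1*26509 = 1/(-286) - 26509 = -1/286 - 26509 = -7581575/286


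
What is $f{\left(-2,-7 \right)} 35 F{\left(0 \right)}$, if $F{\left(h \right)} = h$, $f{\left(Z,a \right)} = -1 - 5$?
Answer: $0$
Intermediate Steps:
$f{\left(Z,a \right)} = -6$
$f{\left(-2,-7 \right)} 35 F{\left(0 \right)} = \left(-6\right) 35 \cdot 0 = \left(-210\right) 0 = 0$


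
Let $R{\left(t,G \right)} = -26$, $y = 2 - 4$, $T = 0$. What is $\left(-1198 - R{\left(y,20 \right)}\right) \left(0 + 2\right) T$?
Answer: $0$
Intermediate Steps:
$y = -2$ ($y = 2 - 4 = -2$)
$\left(-1198 - R{\left(y,20 \right)}\right) \left(0 + 2\right) T = \left(-1198 - -26\right) \left(0 + 2\right) 0 = \left(-1198 + 26\right) 2 \cdot 0 = \left(-1172\right) 0 = 0$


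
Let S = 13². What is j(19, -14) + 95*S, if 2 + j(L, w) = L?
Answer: 16072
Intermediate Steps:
j(L, w) = -2 + L
S = 169
j(19, -14) + 95*S = (-2 + 19) + 95*169 = 17 + 16055 = 16072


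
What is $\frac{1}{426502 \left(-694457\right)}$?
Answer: $- \frac{1}{296187299414} \approx -3.3762 \cdot 10^{-12}$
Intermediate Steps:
$\frac{1}{426502 \left(-694457\right)} = \frac{1}{426502} \left(- \frac{1}{694457}\right) = - \frac{1}{296187299414}$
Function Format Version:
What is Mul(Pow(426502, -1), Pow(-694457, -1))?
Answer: Rational(-1, 296187299414) ≈ -3.3762e-12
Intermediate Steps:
Mul(Pow(426502, -1), Pow(-694457, -1)) = Mul(Rational(1, 426502), Rational(-1, 694457)) = Rational(-1, 296187299414)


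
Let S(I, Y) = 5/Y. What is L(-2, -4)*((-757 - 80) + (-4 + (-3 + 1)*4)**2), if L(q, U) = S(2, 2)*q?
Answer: 3465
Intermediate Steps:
L(q, U) = 5*q/2 (L(q, U) = (5/2)*q = (5*(1/2))*q = 5*q/2)
L(-2, -4)*((-757 - 80) + (-4 + (-3 + 1)*4)**2) = ((5/2)*(-2))*((-757 - 80) + (-4 + (-3 + 1)*4)**2) = -5*(-837 + (-4 - 2*4)**2) = -5*(-837 + (-4 - 8)**2) = -5*(-837 + (-12)**2) = -5*(-837 + 144) = -5*(-693) = 3465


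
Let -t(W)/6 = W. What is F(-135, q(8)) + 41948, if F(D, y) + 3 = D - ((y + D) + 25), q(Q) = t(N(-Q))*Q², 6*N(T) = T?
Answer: 41408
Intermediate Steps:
N(T) = T/6
t(W) = -6*W
q(Q) = Q³ (q(Q) = (-(-1)*Q)*Q² = Q*Q² = Q³)
F(D, y) = -28 - y (F(D, y) = -3 + (D - ((y + D) + 25)) = -3 + (D - ((D + y) + 25)) = -3 + (D - (25 + D + y)) = -3 + (D + (-25 - D - y)) = -3 + (-25 - y) = -28 - y)
F(-135, q(8)) + 41948 = (-28 - 1*8³) + 41948 = (-28 - 1*512) + 41948 = (-28 - 512) + 41948 = -540 + 41948 = 41408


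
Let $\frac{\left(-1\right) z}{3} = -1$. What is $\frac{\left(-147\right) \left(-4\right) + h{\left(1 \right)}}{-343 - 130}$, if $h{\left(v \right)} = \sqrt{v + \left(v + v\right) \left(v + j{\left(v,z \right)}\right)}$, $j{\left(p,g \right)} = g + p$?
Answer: $- \frac{588}{473} - \frac{\sqrt{11}}{473} \approx -1.2501$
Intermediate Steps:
$z = 3$ ($z = \left(-3\right) \left(-1\right) = 3$)
$h{\left(v \right)} = \sqrt{v + 2 v \left(3 + 2 v\right)}$ ($h{\left(v \right)} = \sqrt{v + \left(v + v\right) \left(v + \left(3 + v\right)\right)} = \sqrt{v + 2 v \left(3 + 2 v\right)}$)
$\frac{\left(-147\right) \left(-4\right) + h{\left(1 \right)}}{-343 - 130} = \frac{\left(-147\right) \left(-4\right) + \sqrt{1 \left(7 + 4 \cdot 1\right)}}{-343 - 130} = \frac{588 + \sqrt{1 \left(7 + 4\right)}}{-473} = \left(588 + \sqrt{1 \cdot 11}\right) \left(- \frac{1}{473}\right) = \left(588 + \sqrt{11}\right) \left(- \frac{1}{473}\right) = - \frac{588}{473} - \frac{\sqrt{11}}{473}$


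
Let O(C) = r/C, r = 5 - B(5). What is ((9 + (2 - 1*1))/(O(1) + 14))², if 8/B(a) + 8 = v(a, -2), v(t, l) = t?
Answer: 36/169 ≈ 0.21302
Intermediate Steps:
B(a) = 8/(-8 + a)
r = 23/3 (r = 5 - 8/(-8 + 5) = 5 - 8/(-3) = 5 - 8*(-1)/3 = 5 - 1*(-8/3) = 5 + 8/3 = 23/3 ≈ 7.6667)
O(C) = 23/(3*C)
((9 + (2 - 1*1))/(O(1) + 14))² = ((9 + (2 - 1*1))/((23/3)/1 + 14))² = ((9 + (2 - 1))/((23/3)*1 + 14))² = ((9 + 1)/(23/3 + 14))² = (10/(65/3))² = (10*(3/65))² = (6/13)² = 36/169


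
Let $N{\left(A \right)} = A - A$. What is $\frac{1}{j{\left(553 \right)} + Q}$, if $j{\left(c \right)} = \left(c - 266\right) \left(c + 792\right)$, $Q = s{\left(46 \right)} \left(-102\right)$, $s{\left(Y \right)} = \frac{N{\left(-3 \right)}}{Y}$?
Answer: $\frac{1}{386015} \approx 2.5906 \cdot 10^{-6}$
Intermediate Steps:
$N{\left(A \right)} = 0$
$s{\left(Y \right)} = 0$ ($s{\left(Y \right)} = \frac{0}{Y} = 0$)
$Q = 0$ ($Q = 0 \left(-102\right) = 0$)
$j{\left(c \right)} = \left(-266 + c\right) \left(792 + c\right)$
$\frac{1}{j{\left(553 \right)} + Q} = \frac{1}{\left(-210672 + 553^{2} + 526 \cdot 553\right) + 0} = \frac{1}{\left(-210672 + 305809 + 290878\right) + 0} = \frac{1}{386015 + 0} = \frac{1}{386015}$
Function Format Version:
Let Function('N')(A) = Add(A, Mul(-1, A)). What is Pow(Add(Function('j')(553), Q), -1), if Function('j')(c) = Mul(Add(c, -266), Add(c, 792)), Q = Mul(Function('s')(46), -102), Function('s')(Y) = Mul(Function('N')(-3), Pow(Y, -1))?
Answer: Rational(1, 386015) ≈ 2.5906e-6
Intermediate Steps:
Function('N')(A) = 0
Function('s')(Y) = 0 (Function('s')(Y) = Mul(0, Pow(Y, -1)) = 0)
Q = 0 (Q = Mul(0, -102) = 0)
Function('j')(c) = Mul(Add(-266, c), Add(792, c))
Pow(Add(Function('j')(553), Q), -1) = Pow(Add(Add(-210672, Pow(553, 2), Mul(526, 553)), 0), -1) = Pow(Add(Add(-210672, 305809, 290878), 0), -1) = Pow(Add(386015, 0), -1) = Pow(386015, -1) = Rational(1, 386015)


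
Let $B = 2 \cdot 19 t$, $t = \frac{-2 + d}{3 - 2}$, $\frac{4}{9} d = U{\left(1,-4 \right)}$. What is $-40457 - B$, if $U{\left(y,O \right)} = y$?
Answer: $- \frac{80933}{2} \approx -40467.0$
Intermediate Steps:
$d = \frac{9}{4}$ ($d = \frac{9}{4} \cdot 1 = \frac{9}{4} \approx 2.25$)
$t = \frac{1}{4}$ ($t = \frac{-2 + \frac{9}{4}}{3 - 2} = \frac{1}{4 \cdot 1} = \frac{1}{4} \cdot 1 = \frac{1}{4} \approx 0.25$)
$B = \frac{19}{2}$ ($B = 2 \cdot 19 \cdot \frac{1}{4} = 38 \cdot \frac{1}{4} = \frac{19}{2} \approx 9.5$)
$-40457 - B = -40457 - \frac{19}{2} = - \frac{80933}{2}$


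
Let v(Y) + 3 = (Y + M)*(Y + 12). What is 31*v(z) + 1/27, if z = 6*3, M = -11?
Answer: 173260/27 ≈ 6417.0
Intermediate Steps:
z = 18
v(Y) = -3 + (-11 + Y)*(12 + Y) (v(Y) = -3 + (Y - 11)*(Y + 12) = -3 + (-11 + Y)*(12 + Y))
31*v(z) + 1/27 = 31*(-135 + 18 + 18²) + 1/27 = 31*(-135 + 18 + 324) + 1/27 = 31*207 + 1/27 = 6417 + 1/27 = 173260/27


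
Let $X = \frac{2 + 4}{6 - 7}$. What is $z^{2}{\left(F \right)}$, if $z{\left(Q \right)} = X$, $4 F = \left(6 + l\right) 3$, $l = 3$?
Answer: $36$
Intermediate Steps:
$F = \frac{27}{4}$ ($F = \frac{\left(6 + 3\right) 3}{4} = \frac{9 \cdot 3}{4} = \frac{1}{4} \cdot 27 = \frac{27}{4} \approx 6.75$)
$X = -6$ ($X = \frac{6}{-1} = 6 \left(-1\right) = -6$)
$z{\left(Q \right)} = -6$
$z^{2}{\left(F \right)} = \left(-6\right)^{2} = 36$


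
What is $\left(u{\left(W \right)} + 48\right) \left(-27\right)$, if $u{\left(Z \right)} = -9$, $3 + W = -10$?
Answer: $-1053$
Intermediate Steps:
$W = -13$ ($W = -3 - 10 = -13$)
$\left(u{\left(W \right)} + 48\right) \left(-27\right) = \left(-9 + 48\right) \left(-27\right) = 39 \left(-27\right) = -1053$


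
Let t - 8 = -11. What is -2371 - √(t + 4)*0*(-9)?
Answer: -2371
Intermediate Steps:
t = -3 (t = 8 - 11 = -3)
-2371 - √(t + 4)*0*(-9) = -2371 - √(-3 + 4)*0*(-9) = -2371 - √1*0*(-9) = -2371 - 1*0*(-9) = -2371 - 0*(-9) = -2371 - 1*0 = -2371 + 0 = -2371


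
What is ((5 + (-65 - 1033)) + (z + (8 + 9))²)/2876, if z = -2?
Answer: -217/719 ≈ -0.30181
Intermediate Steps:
((5 + (-65 - 1033)) + (z + (8 + 9))²)/2876 = ((5 + (-65 - 1033)) + (-2 + (8 + 9))²)/2876 = ((5 - 1098) + (-2 + 17)²)*(1/2876) = (-1093 + 15²)*(1/2876) = (-1093 + 225)*(1/2876) = -868*1/2876 = -217/719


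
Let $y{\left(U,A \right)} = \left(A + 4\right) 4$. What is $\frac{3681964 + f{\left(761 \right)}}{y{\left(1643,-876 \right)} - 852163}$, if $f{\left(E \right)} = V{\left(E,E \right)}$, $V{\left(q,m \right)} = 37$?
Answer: $- \frac{3682001}{855651} \approx -4.3032$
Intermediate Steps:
$f{\left(E \right)} = 37$
$y{\left(U,A \right)} = 16 + 4 A$ ($y{\left(U,A \right)} = \left(4 + A\right) 4 = 16 + 4 A$)
$\frac{3681964 + f{\left(761 \right)}}{y{\left(1643,-876 \right)} - 852163} = \frac{3681964 + 37}{\left(16 + 4 \left(-876\right)\right) - 852163} = \frac{3682001}{\left(16 - 3504\right) - 852163} = \frac{3682001}{-3488 - 852163} = \frac{3682001}{-855651} = 3682001 \left(- \frac{1}{855651}\right) = - \frac{3682001}{855651}$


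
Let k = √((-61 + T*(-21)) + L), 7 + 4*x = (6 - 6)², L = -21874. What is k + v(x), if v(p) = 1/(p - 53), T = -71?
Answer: -4/219 + 2*I*√5111 ≈ -0.018265 + 142.98*I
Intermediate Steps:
x = -7/4 (x = -7/4 + (6 - 6)²/4 = -7/4 + (¼)*0² = -7/4 + (¼)*0 = -7/4 + 0 = -7/4 ≈ -1.7500)
v(p) = 1/(-53 + p)
k = 2*I*√5111 (k = √((-61 - 71*(-21)) - 21874) = √((-61 + 1491) - 21874) = √(1430 - 21874) = √(-20444) = 2*I*√5111 ≈ 142.98*I)
k + v(x) = 2*I*√5111 + 1/(-53 - 7/4) = 2*I*√5111 + 1/(-219/4) = 2*I*√5111 - 4/219 = -4/219 + 2*I*√5111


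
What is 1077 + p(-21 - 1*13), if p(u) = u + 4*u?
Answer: 907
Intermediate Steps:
p(u) = 5*u
1077 + p(-21 - 1*13) = 1077 + 5*(-21 - 1*13) = 1077 + 5*(-21 - 13) = 1077 + 5*(-34) = 1077 - 170 = 907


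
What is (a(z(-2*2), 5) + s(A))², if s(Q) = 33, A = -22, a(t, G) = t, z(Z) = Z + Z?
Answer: 625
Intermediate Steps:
z(Z) = 2*Z
(a(z(-2*2), 5) + s(A))² = (2*(-2*2) + 33)² = (2*(-4) + 33)² = (-8 + 33)² = 25² = 625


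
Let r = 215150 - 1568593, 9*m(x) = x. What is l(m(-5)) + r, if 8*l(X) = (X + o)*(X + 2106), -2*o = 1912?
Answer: -1040163005/648 ≈ -1.6052e+6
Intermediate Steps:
o = -956 (o = -½*1912 = -956)
m(x) = x/9
l(X) = (-956 + X)*(2106 + X)/8 (l(X) = ((X - 956)*(X + 2106))/8 = ((-956 + X)*(2106 + X))/8 = (-956 + X)*(2106 + X)/8)
r = -1353443
l(m(-5)) + r = (-251667 + ((⅑)*(-5))²/8 + 575*((⅑)*(-5))/4) - 1353443 = (-251667 + (-5/9)²/8 + (575/4)*(-5/9)) - 1353443 = (-251667 + (⅛)*(25/81) - 2875/36) - 1353443 = (-251667 + 25/648 - 2875/36) - 1353443 = -163131941/648 - 1353443 = -1040163005/648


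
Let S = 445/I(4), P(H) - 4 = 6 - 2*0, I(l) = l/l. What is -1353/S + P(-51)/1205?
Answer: -325183/107245 ≈ -3.0322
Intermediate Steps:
I(l) = 1
P(H) = 10 (P(H) = 4 + (6 - 2*0) = 4 + (6 + 0) = 4 + 6 = 10)
S = 445 (S = 445/1 = 445*1 = 445)
-1353/S + P(-51)/1205 = -1353/445 + 10/1205 = -1353*1/445 + 10*(1/1205) = -1353/445 + 2/241 = -325183/107245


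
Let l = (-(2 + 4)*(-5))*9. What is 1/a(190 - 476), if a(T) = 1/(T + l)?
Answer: -16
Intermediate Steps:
l = 270 (l = (-1*6*(-5))*9 = -6*(-5)*9 = 30*9 = 270)
a(T) = 1/(270 + T) (a(T) = 1/(T + 270) = 1/(270 + T))
1/a(190 - 476) = 1/(1/(270 + (190 - 476))) = 1/(1/(270 - 286)) = 1/(1/(-16)) = 1/(-1/16) = -16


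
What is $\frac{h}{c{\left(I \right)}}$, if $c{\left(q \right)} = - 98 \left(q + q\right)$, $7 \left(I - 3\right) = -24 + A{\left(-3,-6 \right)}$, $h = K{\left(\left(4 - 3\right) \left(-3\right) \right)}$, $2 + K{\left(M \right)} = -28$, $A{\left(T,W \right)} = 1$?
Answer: $- \frac{15}{28} \approx -0.53571$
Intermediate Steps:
$K{\left(M \right)} = -30$ ($K{\left(M \right)} = -2 - 28 = -30$)
$h = -30$
$I = - \frac{2}{7}$ ($I = 3 + \frac{-24 + 1}{7} = 3 + \frac{1}{7} \left(-23\right) = 3 - \frac{23}{7} = - \frac{2}{7} \approx -0.28571$)
$c{\left(q \right)} = - 196 q$ ($c{\left(q \right)} = - 98 \cdot 2 q = - 196 q$)
$\frac{h}{c{\left(I \right)}} = - \frac{30}{\left(-196\right) \left(- \frac{2}{7}\right)} = - \frac{30}{56} = \left(-30\right) \frac{1}{56} = - \frac{15}{28}$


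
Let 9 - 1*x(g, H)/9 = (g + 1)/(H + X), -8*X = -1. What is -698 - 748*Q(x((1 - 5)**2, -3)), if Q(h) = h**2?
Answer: -7128486854/529 ≈ -1.3475e+7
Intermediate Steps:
X = 1/8 (X = -1/8*(-1) = 1/8 ≈ 0.12500)
x(g, H) = 81 - 9*(1 + g)/(1/8 + H) (x(g, H) = 81 - 9*(g + 1)/(H + 1/8) = 81 - 9*(1 + g)/(1/8 + H))
-698 - 748*Q(x((1 - 5)**2, -3)) = -698 - 748*81*(1 - 8*(1 - 5)**2 + 72*(-3))**2/(1 + 8*(-3))**2 = -698 - 748*81*(1 - 8*(-4)**2 - 216)**2/(1 - 24)**2 = -698 - 748*81*(1 - 8*16 - 216)**2/529 = -698 - 748*81*(1 - 128 - 216)**2/529 = -698 - 748*(9*(-1/23)*(-343))**2 = -698 - 748*(3087/23)**2 = -698 - 748*9529569/529 = -698 - 7128117612/529 = -7128486854/529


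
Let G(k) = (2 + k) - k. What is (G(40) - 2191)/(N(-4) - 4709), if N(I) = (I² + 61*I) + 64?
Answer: 199/443 ≈ 0.44921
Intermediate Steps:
G(k) = 2
N(I) = 64 + I² + 61*I
(G(40) - 2191)/(N(-4) - 4709) = (2 - 2191)/((64 + (-4)² + 61*(-4)) - 4709) = -2189/((64 + 16 - 244) - 4709) = -2189/(-164 - 4709) = -2189/(-4873) = -2189*(-1/4873) = 199/443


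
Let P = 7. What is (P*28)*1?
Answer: 196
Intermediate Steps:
(P*28)*1 = (7*28)*1 = 196*1 = 196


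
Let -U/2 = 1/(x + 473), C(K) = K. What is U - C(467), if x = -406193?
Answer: -94735619/202860 ≈ -467.00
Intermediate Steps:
U = 1/202860 (U = -2/(-406193 + 473) = -2/(-405720) = -2*(-1/405720) = 1/202860 ≈ 4.9295e-6)
U - C(467) = 1/202860 - 1*467 = 1/202860 - 467 = -94735619/202860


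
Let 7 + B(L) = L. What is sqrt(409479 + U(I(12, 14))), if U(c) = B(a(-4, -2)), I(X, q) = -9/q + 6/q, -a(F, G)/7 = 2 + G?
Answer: 8*sqrt(6398) ≈ 639.90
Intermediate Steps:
a(F, G) = -14 - 7*G (a(F, G) = -7*(2 + G) = -14 - 7*G)
I(X, q) = -3/q
B(L) = -7 + L
U(c) = -7 (U(c) = -7 + (-14 - 7*(-2)) = -7 + (-14 + 14) = -7 + 0 = -7)
sqrt(409479 + U(I(12, 14))) = sqrt(409479 - 7) = sqrt(409472) = 8*sqrt(6398)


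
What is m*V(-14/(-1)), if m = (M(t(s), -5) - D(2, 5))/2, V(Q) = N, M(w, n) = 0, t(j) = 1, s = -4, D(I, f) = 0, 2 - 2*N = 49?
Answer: 0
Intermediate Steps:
N = -47/2 (N = 1 - ½*49 = 1 - 49/2 = -47/2 ≈ -23.500)
V(Q) = -47/2
m = 0 (m = (0 - 1*0)/2 = (0 + 0)*(½) = 0*(½) = 0)
m*V(-14/(-1)) = 0*(-47/2) = 0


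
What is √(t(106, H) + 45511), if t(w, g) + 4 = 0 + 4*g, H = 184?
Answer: √46243 ≈ 215.04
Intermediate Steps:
t(w, g) = -4 + 4*g (t(w, g) = -4 + (0 + 4*g) = -4 + 4*g)
√(t(106, H) + 45511) = √((-4 + 4*184) + 45511) = √((-4 + 736) + 45511) = √(732 + 45511) = √46243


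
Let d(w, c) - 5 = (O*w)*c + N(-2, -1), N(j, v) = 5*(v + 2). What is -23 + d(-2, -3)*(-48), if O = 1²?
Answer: -791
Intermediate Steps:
N(j, v) = 10 + 5*v (N(j, v) = 5*(2 + v) = 10 + 5*v)
O = 1
d(w, c) = 10 + c*w (d(w, c) = 5 + ((1*w)*c + (10 + 5*(-1))) = 5 + (w*c + (10 - 5)) = 5 + (c*w + 5) = 5 + (5 + c*w) = 10 + c*w)
-23 + d(-2, -3)*(-48) = -23 + (10 - 3*(-2))*(-48) = -23 + (10 + 6)*(-48) = -23 + 16*(-48) = -23 - 768 = -791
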